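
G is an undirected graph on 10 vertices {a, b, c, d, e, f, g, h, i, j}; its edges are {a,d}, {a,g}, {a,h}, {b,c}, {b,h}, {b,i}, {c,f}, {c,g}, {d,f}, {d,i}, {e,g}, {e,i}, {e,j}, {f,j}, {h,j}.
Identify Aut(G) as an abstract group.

G is 3-regular on 10 vertices with no triangles and no 4-cycles (girth 5): this is the Petersen graph. It is a classical fact that the Petersen graph has automorphism group S_5 (order 120), arising from its description as the Kneser graph K(5,2).

S_5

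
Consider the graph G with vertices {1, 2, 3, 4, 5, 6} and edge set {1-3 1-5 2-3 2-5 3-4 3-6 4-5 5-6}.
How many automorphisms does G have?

The vertices split by degree into {3, 5} (degree 4) and {1, 2, 4, 6} (degree 2); every edge runs between the two parts, so G is the complete bipartite graph K_{2,4}. Automorphisms preserve the bipartition setwise (since the parts differ in size) and act as S_4 × S_2 within it; |Aut| = 48.

48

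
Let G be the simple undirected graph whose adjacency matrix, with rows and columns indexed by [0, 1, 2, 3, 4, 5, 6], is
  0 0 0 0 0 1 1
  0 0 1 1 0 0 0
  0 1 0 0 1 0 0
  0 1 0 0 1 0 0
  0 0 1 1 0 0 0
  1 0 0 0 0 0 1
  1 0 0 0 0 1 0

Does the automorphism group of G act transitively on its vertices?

No

G has two connected components, {1, 2, 3, 4} and {0, 5, 6}; each is 2-regular, so G = C_4 ⊔ C_3. The orbit of 0 under Aut(G) is {0, 5, 6}, which does not contain 1, so G is not vertex-transitive.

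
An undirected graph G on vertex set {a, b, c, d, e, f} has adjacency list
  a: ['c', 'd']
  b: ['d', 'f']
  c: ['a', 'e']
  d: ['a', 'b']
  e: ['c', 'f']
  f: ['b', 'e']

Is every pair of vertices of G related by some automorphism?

G is 2-regular and connected on 6 vertices, i.e. the cycle C_6. The automorphisms of the 6-cycle are exactly the symmetries of a regular 6-gon: the dihedral group D_6, |D_6| = 12. This group acts transitively on the 6 vertices.

Yes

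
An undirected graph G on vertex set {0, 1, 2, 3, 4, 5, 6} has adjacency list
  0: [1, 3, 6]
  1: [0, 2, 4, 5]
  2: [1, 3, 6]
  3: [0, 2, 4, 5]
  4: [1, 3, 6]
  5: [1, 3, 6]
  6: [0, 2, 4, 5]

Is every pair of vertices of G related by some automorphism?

No

Automorphisms preserve degree, but G has vertices of degree 3 and vertices of degree 4; no automorphism maps one to the other, so G is not vertex-transitive.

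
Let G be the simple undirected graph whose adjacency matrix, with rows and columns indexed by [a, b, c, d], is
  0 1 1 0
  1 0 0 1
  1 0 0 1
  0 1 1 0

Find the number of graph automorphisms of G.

8

G is 2-regular and bipartite on 2^2 = 4 vertices with girth 4; it is the hypercube graph Q_2. Aut(Q_2) consists of the signed permutations of the 2 coordinate axes: 2! permutations times 2^2 sign flips, so |Aut| = 2^2·2! = 8.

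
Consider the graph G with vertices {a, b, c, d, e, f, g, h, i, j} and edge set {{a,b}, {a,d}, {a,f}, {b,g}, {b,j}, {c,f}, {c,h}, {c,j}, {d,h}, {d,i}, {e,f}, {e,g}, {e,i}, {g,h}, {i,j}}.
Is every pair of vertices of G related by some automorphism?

G is 3-regular on 10 vertices with no triangles and no 4-cycles (girth 5): this is the Petersen graph. Viewing the Petersen graph as the Kneser graph K(5,2) — vertices are 2-subsets of {1,…,5}, edges join disjoint pairs — its automorphisms are exactly the permutations of the 5-element set, so Aut ≅ S_5 of order 120. Under this action every vertex can be carried to every other, so G is vertex-transitive.

Yes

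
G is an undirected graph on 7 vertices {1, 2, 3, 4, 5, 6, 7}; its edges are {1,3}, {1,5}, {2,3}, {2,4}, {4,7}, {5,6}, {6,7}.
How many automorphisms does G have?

G is 2-regular and connected on 7 vertices, i.e. the cycle C_7. The automorphisms of the 7-cycle are exactly the symmetries of a regular 7-gon: the dihedral group D_7, |D_7| = 14.

14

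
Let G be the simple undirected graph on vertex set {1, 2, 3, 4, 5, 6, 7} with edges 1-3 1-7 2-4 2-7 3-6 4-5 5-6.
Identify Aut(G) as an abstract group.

D_7

Every vertex has degree 2 and the graph is connected, so G is the 7-cycle C_7. C_7 has 7 rotations and 7 reflections, so Aut(C_7) ≅ D_7 of order 14.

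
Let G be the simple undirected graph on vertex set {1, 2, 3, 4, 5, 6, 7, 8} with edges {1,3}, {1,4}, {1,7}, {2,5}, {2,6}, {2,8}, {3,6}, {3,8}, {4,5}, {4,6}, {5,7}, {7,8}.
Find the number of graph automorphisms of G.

48

G is 3-regular and bipartite on 2^3 = 8 vertices with girth 4; it is the hypercube graph Q_3. Aut(Q_3) consists of the signed permutations of the 3 coordinate axes: 3! permutations times 2^3 sign flips, so |Aut| = 2^3·3! = 48.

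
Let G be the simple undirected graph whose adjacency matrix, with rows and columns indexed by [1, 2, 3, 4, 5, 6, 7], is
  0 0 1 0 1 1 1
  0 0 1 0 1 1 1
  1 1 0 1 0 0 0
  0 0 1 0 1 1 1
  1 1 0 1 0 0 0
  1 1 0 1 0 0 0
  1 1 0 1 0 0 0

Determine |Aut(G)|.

144

The vertices split by degree into {1, 2, 4} (degree 4) and {3, 5, 6, 7} (degree 3); every edge runs between the two parts, so G is the complete bipartite graph K_{3,4}. Automorphisms preserve the bipartition setwise (since the parts differ in size) and act as S_4 × S_3 within it; |Aut| = 144.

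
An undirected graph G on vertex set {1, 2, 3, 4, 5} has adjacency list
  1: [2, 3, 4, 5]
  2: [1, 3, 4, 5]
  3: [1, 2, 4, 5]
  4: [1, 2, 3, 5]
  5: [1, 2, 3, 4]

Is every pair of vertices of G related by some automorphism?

Yes

All 5 vertices are pairwise adjacent: G = K_5. Every bijection on the vertex set is an automorphism of K_5; hence Aut(K_5) ≅ S_5, order 120. Under this action every vertex can be carried to every other, so G is vertex-transitive.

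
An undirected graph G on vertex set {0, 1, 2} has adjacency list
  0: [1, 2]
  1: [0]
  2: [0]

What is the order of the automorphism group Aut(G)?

The degree sequence is [2, 1, 1]; the two degree-1 vertices 1 and 2 are the ends of a path, so G = P_3. The only nontrivial automorphism of a path is the end-to-end reflection, so Aut(G) ≅ Z_2.

2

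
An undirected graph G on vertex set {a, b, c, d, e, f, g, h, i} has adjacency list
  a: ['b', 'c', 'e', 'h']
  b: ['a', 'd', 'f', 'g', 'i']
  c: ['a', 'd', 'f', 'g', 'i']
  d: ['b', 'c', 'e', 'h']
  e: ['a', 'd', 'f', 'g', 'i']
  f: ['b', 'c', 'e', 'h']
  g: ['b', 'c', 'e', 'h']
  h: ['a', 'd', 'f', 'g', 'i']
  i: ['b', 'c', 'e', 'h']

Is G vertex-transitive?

No

Automorphisms preserve degree, but G has vertices of degree 4 and vertices of degree 5; no automorphism maps one to the other, so G is not vertex-transitive.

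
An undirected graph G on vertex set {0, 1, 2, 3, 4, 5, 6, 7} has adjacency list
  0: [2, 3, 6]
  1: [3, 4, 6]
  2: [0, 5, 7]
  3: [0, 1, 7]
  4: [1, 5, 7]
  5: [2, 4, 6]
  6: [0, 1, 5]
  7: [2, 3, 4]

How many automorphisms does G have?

48

G is 3-regular and bipartite on 2^3 = 8 vertices with girth 4; it is the hypercube graph Q_3. The symmetry group of the 3-cube is the hyperoctahedral group B_3 = Z_2 ≀ S_3, of order 2^3·3! = 48.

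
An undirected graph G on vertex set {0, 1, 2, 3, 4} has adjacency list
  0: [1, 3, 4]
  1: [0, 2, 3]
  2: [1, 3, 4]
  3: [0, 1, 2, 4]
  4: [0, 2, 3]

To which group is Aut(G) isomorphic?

Vertex 3 is the unique vertex of degree 4; the remaining 4 vertices each have degree 3 and induce a cycle, so G is the wheel on 5 vertices with hub 3. With the hub fixed, the remaining symmetry is that of the rim cycle C_4, giving the dihedral group D_4.

the dihedral group of order 8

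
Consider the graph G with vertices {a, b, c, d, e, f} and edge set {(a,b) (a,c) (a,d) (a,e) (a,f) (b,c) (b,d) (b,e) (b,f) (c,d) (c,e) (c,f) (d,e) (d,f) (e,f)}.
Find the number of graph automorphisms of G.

Every vertex has degree 5, so G is the complete graph K_6. Any permutation of the 6 vertices preserves K_6, so Aut(K_6) = S_6 of order 6! = 720.

720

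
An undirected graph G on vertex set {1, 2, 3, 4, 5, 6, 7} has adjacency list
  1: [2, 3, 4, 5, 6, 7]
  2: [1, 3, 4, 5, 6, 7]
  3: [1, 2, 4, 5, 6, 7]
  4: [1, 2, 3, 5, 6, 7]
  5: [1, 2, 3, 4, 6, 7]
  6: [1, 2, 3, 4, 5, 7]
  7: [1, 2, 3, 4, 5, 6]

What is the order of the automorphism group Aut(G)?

5040

All 7 vertices are pairwise adjacent: G = K_7. Any permutation of the 7 vertices preserves K_7, so Aut(K_7) = S_7 of order 7! = 5040.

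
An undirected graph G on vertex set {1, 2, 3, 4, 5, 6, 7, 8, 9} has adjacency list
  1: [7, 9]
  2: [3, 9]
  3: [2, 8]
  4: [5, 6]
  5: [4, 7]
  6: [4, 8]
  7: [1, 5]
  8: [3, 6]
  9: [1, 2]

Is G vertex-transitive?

G is 2-regular and connected on 9 vertices, i.e. the cycle C_9. The automorphisms of the 9-cycle are exactly the symmetries of a regular 9-gon: the dihedral group D_9, |D_9| = 18. This group acts transitively on the 9 vertices.

Yes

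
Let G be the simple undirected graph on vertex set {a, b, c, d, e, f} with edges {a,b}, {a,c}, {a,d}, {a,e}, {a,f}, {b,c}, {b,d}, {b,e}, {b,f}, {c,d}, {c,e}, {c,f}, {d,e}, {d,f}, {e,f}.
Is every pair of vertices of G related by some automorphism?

Every vertex has degree 5, so G is the complete graph K_6. Every bijection on the vertex set is an automorphism of K_6; hence Aut(K_6) ≅ S_6, order 720. Under this action every vertex can be carried to every other, so G is vertex-transitive.

Yes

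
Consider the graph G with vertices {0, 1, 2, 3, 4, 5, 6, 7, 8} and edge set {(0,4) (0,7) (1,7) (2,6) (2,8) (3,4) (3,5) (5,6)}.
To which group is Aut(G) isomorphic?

The degree sequence is [2, 1, 2, 2, 2, 2, 2, 2, 1]; the two degree-1 vertices 1 and 8 are the ends of a path, so G = P_9. A path has exactly one nontrivial symmetry — reversal — giving Aut(G) of order 2.

C_2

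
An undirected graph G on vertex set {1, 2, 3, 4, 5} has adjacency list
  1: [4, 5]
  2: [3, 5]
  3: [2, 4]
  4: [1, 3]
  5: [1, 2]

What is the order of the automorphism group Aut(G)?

10

G is 2-regular and connected on 5 vertices, i.e. the cycle C_5. The automorphisms of the 5-cycle are exactly the symmetries of a regular 5-gon: the dihedral group D_5, |D_5| = 10.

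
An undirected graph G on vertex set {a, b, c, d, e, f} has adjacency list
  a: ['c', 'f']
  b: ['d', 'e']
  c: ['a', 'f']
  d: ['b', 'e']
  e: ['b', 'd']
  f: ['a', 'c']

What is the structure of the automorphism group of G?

G has two connected components, {a, c, f} and {b, d, e}; each is 2-regular, so G = C_3 ⊔ C_3. With two isomorphic components, Aut(G) = Aut(C_3) ≀ S_2 = (D_3 × D_3) ⋊ Z_2: permute each cycle by D_3, then optionally swap the two cycles. Order 2·(2·3)² = 72.

D_3 ≀ Z_2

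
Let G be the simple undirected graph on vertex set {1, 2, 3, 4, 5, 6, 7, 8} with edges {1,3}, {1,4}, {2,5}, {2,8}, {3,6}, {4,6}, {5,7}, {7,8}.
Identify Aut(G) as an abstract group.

G has two connected components, {1, 3, 4, 6} and {2, 5, 7, 8}; each is 2-regular, so G = C_4 ⊔ C_4. With two isomorphic components, Aut(G) = Aut(C_4) ≀ S_2 = (D_4 × D_4) ⋊ Z_2: permute each cycle by D_4, then optionally swap the two cycles. Order 2·(2·4)² = 128.

D_4 ≀ Z_2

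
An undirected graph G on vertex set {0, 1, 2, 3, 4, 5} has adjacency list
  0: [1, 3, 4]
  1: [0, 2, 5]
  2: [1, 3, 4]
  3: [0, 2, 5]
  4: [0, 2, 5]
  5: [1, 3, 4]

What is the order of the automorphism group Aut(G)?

72

G is 3-regular and bipartite with parts {0, 2, 5} and {1, 3, 4} (each part is independent and every cross-pair is an edge), so G = K_{3,3}. Aut(K_{3,3}) is the wreath product S_3 ≀ Z_2: permute within each part, then optionally swap the parts; |Aut| = 2·(3!)² = 72.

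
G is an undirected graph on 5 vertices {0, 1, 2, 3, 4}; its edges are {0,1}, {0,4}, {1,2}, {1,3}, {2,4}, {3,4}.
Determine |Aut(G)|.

12

The vertices split by degree into {1, 4} (degree 3) and {0, 2, 3} (degree 2); every edge runs between the two parts, so G is the complete bipartite graph K_{2,3}. Automorphisms preserve the bipartition setwise (since the parts differ in size) and act as S_2 × S_3 within it; |Aut| = 12.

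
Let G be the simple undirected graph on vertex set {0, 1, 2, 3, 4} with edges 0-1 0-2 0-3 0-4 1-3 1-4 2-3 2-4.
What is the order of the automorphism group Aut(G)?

Vertex 0 is the unique vertex of degree 4; the remaining 4 vertices each have degree 3 and induce a cycle, so G is the wheel on 5 vertices with hub 0. With the hub fixed, the remaining symmetry is that of the rim cycle C_4, giving the dihedral group D_4.

8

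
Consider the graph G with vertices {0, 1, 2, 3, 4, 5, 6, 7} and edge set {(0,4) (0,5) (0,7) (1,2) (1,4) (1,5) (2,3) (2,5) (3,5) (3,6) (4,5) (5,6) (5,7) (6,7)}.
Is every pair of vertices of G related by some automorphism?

Vertex 5 is the only vertex of degree 7, so every automorphism fixes it; G is not vertex-transitive.

No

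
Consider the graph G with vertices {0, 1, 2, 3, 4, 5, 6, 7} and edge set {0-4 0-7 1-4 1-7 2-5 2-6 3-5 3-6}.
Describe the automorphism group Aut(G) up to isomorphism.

(D_4 × D_4) ⋊ Z_2

G has two connected components, {2, 3, 5, 6} and {0, 1, 4, 7}; each is 2-regular, so G = C_4 ⊔ C_4. Aut of a disjoint union of two copies of C_4 is the wreath product D_4 ≀ Z_2, of order 2·8² = 128.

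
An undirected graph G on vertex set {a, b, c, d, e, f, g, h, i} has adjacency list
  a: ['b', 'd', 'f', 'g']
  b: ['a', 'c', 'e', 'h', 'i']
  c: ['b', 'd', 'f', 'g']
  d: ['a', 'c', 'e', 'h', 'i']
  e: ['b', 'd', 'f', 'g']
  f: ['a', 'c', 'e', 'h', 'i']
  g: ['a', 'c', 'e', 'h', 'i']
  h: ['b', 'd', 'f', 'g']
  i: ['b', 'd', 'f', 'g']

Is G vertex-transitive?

Automorphisms preserve degree, but G has vertices of degree 4 and vertices of degree 5; no automorphism maps one to the other, so G is not vertex-transitive.

No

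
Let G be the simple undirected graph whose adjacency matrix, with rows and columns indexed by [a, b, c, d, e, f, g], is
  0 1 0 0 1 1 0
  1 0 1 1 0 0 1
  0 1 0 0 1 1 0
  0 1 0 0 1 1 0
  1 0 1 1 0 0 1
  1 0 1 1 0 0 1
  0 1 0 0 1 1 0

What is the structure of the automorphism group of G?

S_4 × S_3

The vertices split by degree into {b, e, f} (degree 4) and {a, c, d, g} (degree 3); every edge runs between the two parts, so G is the complete bipartite graph K_{3,4}. Automorphisms preserve the bipartition setwise (since the parts differ in size) and act as S_4 × S_3 within it; |Aut| = 144.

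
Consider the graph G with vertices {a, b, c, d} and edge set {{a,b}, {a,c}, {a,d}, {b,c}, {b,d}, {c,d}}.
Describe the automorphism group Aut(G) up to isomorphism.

S_4

All 4 vertices are pairwise adjacent: G = K_4. Every bijection on the vertex set is an automorphism of K_4; hence Aut(K_4) ≅ S_4, order 24.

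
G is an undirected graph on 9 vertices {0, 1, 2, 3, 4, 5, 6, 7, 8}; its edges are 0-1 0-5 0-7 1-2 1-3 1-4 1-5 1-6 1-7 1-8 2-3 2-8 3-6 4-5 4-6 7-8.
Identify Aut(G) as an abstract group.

Vertex 1 is the unique vertex of degree 8; the remaining 8 vertices each have degree 3 and induce a cycle, so G is the wheel on 9 vertices with hub 1. Every automorphism fixes the hub and acts on the rim 8-cycle, so Aut(G) ≅ Aut(C_8) = D_8 of order 16.

the dihedral group of order 16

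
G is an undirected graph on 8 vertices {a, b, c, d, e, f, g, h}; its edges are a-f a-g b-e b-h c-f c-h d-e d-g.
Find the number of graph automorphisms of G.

G is 2-regular and connected on 8 vertices, i.e. the cycle C_8. C_8 has 8 rotations and 8 reflections, so Aut(C_8) ≅ D_8 of order 16.

16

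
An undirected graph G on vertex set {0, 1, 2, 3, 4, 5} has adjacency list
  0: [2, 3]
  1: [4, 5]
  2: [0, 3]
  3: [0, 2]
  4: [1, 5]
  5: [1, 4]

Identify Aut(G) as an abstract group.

(D_3 × D_3) ⋊ Z_2

G has two connected components, {1, 4, 5} and {0, 2, 3}; each is 2-regular, so G = C_3 ⊔ C_3. With two isomorphic components, Aut(G) = Aut(C_3) ≀ S_2 = (D_3 × D_3) ⋊ Z_2: permute each cycle by D_3, then optionally swap the two cycles. Order 2·(2·3)² = 72.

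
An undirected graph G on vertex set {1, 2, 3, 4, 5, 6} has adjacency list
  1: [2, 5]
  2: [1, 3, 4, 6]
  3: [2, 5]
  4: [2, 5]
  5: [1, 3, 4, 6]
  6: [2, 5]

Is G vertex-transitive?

Automorphisms preserve degree, but G has vertices of degree 2 and vertices of degree 4; no automorphism maps one to the other, so G is not vertex-transitive.

No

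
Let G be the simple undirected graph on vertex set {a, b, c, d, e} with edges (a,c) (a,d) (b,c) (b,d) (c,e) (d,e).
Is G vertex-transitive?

No

Automorphisms preserve degree, but G has vertices of degree 2 and vertices of degree 3; no automorphism maps one to the other, so G is not vertex-transitive.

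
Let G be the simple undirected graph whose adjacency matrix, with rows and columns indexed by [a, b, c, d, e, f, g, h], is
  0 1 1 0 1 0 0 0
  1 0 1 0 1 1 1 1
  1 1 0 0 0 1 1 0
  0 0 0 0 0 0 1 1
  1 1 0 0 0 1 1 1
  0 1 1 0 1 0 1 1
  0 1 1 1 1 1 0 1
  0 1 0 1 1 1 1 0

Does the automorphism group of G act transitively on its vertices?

Vertex a is the only vertex of degree 3, so every automorphism fixes it; G is not vertex-transitive.

No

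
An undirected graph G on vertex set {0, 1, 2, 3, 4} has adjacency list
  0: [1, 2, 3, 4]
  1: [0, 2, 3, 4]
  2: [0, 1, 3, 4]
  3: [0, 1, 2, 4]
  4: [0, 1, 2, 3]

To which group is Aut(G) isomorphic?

All 5 vertices are pairwise adjacent: G = K_5. Every bijection on the vertex set is an automorphism of K_5; hence Aut(K_5) ≅ S_5, order 120.

the symmetric group on 5 letters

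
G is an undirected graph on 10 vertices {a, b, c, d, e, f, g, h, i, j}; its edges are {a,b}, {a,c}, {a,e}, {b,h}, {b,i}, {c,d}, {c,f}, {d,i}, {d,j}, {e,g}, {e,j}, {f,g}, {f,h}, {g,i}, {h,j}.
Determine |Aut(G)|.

G is 3-regular on 10 vertices with no triangles and no 4-cycles (girth 5): this is the Petersen graph. It is a classical fact that the Petersen graph has automorphism group S_5 (order 120), arising from its description as the Kneser graph K(5,2).

120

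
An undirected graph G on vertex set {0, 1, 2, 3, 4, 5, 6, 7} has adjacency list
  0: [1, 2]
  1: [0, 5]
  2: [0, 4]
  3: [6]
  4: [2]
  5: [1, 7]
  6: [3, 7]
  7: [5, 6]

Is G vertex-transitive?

No

Automorphisms preserve degree, but G has vertices of degree 1 and vertices of degree 2; no automorphism maps one to the other, so G is not vertex-transitive.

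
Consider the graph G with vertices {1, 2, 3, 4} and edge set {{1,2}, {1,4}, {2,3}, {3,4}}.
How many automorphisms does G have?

8

G is 2-regular and bipartite on 2^2 = 4 vertices with girth 4; it is the hypercube graph Q_2. Aut(Q_2) consists of the signed permutations of the 2 coordinate axes: 2! permutations times 2^2 sign flips, so |Aut| = 2^2·2! = 8.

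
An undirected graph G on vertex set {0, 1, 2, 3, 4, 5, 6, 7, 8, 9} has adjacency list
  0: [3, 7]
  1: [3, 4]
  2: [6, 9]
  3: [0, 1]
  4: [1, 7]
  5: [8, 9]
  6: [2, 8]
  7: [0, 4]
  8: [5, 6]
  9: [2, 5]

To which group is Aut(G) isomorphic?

(D_5 × D_5) ⋊ Z_2

G has two connected components, {2, 5, 6, 8, 9} and {0, 1, 3, 4, 7}; each is 2-regular, so G = C_5 ⊔ C_5. With two isomorphic components, Aut(G) = Aut(C_5) ≀ S_2 = (D_5 × D_5) ⋊ Z_2: permute each cycle by D_5, then optionally swap the two cycles. Order 2·(2·5)² = 200.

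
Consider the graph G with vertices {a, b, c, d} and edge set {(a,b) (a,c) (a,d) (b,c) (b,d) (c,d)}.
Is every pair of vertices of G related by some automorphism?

All 4 vertices are pairwise adjacent: G = K_4. Every bijection on the vertex set is an automorphism of K_4; hence Aut(K_4) ≅ S_4, order 24. Under this action every vertex can be carried to every other, so G is vertex-transitive.

Yes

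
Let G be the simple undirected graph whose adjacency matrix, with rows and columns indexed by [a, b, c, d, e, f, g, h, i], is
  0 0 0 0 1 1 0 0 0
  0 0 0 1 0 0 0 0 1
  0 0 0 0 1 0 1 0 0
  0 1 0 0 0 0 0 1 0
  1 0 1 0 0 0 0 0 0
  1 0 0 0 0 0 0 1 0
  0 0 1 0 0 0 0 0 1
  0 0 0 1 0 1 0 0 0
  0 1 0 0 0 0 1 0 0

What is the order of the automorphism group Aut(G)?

18

Every vertex has degree 2 and the graph is connected, so G is the 9-cycle C_9. The automorphisms of the 9-cycle are exactly the symmetries of a regular 9-gon: the dihedral group D_9, |D_9| = 18.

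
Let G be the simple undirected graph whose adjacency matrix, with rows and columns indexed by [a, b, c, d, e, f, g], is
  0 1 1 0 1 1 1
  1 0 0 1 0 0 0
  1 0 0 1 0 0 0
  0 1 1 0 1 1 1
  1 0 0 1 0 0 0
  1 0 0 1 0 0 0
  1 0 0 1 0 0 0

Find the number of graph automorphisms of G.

The vertices split by degree into {a, d} (degree 5) and {b, c, e, f, g} (degree 2); every edge runs between the two parts, so G is the complete bipartite graph K_{2,5}. The parts have unequal sizes, so no automorphism swaps them; each part is permuted independently, giving S_5 × S_2 of order 5!·2! = 240.

240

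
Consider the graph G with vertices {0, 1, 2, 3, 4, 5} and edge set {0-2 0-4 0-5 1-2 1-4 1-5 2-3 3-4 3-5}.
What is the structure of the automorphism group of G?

(S_3 × S_3) ⋊ Z_2

G is 3-regular and bipartite with parts {2, 4, 5} and {0, 1, 3} (each part is independent and every cross-pair is an edge), so G = K_{3,3}. Aut(K_{3,3}) is the wreath product S_3 ≀ Z_2: permute within each part, then optionally swap the parts; |Aut| = 2·(3!)² = 72.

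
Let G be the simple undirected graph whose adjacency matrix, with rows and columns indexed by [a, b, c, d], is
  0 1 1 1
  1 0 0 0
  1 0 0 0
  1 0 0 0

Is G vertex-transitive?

Vertex a is the only vertex of degree 3, so every automorphism fixes it; G is not vertex-transitive.

No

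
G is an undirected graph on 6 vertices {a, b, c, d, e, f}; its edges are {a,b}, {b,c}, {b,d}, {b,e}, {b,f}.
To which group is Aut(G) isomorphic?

S_5

Vertex b has degree 5 and every other vertex has degree 1, so G is the star K_{1,5} with centre b. The 5 leaves are pairwise interchangeable while the centre is fixed, giving Aut(G) = S_5.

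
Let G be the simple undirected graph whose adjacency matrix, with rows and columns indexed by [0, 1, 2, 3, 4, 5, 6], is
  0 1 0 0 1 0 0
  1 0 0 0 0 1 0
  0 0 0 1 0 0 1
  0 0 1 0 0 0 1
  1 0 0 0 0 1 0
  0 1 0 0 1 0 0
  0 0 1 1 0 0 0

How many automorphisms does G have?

48

G has two connected components, {0, 1, 4, 5} and {2, 3, 6}; each is 2-regular, so G = C_4 ⊔ C_3. The components are non-isomorphic (different sizes), so Aut(G) = Aut(C_3) × Aut(C_4) = D_3 × D_4 of order 6·8 = 48.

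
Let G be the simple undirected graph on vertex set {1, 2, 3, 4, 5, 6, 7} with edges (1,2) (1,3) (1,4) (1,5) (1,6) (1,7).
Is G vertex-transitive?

Vertex 1 is the only vertex of degree 6, so every automorphism fixes it; G is not vertex-transitive.

No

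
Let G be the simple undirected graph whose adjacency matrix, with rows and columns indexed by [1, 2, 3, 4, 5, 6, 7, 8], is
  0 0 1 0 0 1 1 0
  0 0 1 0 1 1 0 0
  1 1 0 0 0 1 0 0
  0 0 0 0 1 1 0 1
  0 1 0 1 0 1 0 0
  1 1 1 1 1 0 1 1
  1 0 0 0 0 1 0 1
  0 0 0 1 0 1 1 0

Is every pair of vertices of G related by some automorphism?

No

Vertex 6 is the only vertex of degree 7, so every automorphism fixes it; G is not vertex-transitive.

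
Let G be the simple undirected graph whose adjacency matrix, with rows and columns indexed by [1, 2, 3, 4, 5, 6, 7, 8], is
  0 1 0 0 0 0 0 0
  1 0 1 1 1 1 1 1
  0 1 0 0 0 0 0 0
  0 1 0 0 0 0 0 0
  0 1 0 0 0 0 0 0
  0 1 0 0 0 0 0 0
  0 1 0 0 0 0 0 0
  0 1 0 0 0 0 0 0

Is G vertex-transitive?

Vertex 2 is the only vertex of degree 7, so every automorphism fixes it; G is not vertex-transitive.

No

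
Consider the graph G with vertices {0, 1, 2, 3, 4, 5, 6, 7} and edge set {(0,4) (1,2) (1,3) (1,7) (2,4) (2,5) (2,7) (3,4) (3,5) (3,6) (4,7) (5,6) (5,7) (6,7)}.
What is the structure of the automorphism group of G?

the trivial group

The degree sequence is [1, 3, 4, 4, 4, 4, 3, 5]. Checking the degree-preserving permutations of the vertex set shows that none except the identity preserves every edge, so Aut(G) is trivial.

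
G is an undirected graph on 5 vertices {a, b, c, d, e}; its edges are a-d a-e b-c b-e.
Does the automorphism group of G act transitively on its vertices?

Automorphisms preserve degree, but G has vertices of degree 1 and vertices of degree 2; no automorphism maps one to the other, so G is not vertex-transitive.

No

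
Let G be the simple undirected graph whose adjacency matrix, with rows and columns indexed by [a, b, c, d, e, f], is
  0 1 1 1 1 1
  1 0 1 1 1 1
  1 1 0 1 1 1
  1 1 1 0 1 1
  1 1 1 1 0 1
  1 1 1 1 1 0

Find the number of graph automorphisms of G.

Every vertex has degree 5, so G is the complete graph K_6. Every bijection on the vertex set is an automorphism of K_6; hence Aut(K_6) ≅ S_6, order 720.

720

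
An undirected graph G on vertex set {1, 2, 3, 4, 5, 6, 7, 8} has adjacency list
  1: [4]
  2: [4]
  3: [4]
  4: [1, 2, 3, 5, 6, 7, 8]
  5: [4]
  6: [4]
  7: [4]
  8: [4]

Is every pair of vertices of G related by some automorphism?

Vertex 4 is the only vertex of degree 7, so every automorphism fixes it; G is not vertex-transitive.

No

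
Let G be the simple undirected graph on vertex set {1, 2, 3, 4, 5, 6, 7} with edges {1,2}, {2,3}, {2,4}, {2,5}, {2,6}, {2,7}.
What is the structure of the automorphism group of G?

Vertex 2 has degree 6 and every other vertex has degree 1, so G is the star K_{1,6} with centre 2. The 6 leaves are pairwise interchangeable while the centre is fixed, giving Aut(G) = S_6.

the symmetric group on 6 letters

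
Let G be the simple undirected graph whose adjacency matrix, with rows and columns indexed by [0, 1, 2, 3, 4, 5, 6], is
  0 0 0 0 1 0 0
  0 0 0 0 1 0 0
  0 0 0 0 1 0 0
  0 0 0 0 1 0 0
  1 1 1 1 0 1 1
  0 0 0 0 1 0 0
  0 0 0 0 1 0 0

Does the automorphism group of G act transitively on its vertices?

No

Vertex 4 is the only vertex of degree 6, so every automorphism fixes it; G is not vertex-transitive.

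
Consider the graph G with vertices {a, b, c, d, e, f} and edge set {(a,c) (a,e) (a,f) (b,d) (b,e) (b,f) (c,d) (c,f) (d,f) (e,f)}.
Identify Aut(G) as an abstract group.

D_5

Vertex f is the unique vertex of degree 5; the remaining 5 vertices each have degree 3 and induce a cycle, so G is the wheel on 6 vertices with hub f. Every automorphism fixes the hub and acts on the rim 5-cycle, so Aut(G) ≅ Aut(C_5) = D_5 of order 10.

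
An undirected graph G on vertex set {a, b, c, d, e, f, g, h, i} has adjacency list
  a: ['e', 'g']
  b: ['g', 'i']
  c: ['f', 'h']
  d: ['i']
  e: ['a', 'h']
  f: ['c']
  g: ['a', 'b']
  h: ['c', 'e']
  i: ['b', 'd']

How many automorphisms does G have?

2

The degree sequence is [2, 2, 2, 1, 2, 1, 2, 2, 2]; the two degree-1 vertices d and f are the ends of a path, so G = P_9. The only nontrivial automorphism of a path is the end-to-end reflection, so Aut(G) ≅ Z_2.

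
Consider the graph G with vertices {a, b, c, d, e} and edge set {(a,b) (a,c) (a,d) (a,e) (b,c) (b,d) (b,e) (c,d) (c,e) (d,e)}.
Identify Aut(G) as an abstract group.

S_5

Every vertex has degree 4, so G is the complete graph K_5. Every bijection on the vertex set is an automorphism of K_5; hence Aut(K_5) ≅ S_5, order 120.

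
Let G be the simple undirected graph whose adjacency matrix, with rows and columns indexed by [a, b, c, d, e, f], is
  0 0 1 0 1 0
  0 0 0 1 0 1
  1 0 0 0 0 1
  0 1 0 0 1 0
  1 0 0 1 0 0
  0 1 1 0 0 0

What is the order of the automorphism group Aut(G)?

12

Every vertex has degree 2 and the graph is connected, so G is the 6-cycle C_6. C_6 has 6 rotations and 6 reflections, so Aut(C_6) ≅ D_6 of order 12.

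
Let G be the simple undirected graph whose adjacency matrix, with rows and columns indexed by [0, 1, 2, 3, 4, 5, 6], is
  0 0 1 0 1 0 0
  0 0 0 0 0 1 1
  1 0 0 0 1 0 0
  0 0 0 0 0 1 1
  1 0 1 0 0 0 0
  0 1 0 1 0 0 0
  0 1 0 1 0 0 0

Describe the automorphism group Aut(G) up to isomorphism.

G has two connected components, {1, 3, 5, 6} and {0, 2, 4}; each is 2-regular, so G = C_4 ⊔ C_3. No automorphism exchanges components of different sizes, hence Aut(G) is the direct product D_3 × D_4, order 48.

D_3 × D_4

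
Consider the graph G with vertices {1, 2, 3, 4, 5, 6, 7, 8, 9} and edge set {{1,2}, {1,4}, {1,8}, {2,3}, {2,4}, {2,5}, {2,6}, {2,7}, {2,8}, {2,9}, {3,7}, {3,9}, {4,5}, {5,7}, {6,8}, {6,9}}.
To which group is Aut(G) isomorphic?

D_8

Vertex 2 is the unique vertex of degree 8; the remaining 8 vertices each have degree 3 and induce a cycle, so G is the wheel on 9 vertices with hub 2. With the hub fixed, the remaining symmetry is that of the rim cycle C_8, giving the dihedral group D_8.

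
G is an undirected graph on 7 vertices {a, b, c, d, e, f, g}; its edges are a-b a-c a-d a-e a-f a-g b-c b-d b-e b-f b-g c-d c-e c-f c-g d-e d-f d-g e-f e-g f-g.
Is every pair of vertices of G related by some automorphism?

All 7 vertices are pairwise adjacent: G = K_7. Any permutation of the 7 vertices preserves K_7, so Aut(K_7) = S_7 of order 7! = 5040. Under this action every vertex can be carried to every other, so G is vertex-transitive.

Yes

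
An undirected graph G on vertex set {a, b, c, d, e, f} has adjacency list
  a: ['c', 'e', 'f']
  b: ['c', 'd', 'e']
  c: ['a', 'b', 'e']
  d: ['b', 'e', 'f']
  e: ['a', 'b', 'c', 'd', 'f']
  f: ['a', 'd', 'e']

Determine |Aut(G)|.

Vertex e is the unique vertex of degree 5; the remaining 5 vertices each have degree 3 and induce a cycle, so G is the wheel on 6 vertices with hub e. Every automorphism fixes the hub and acts on the rim 5-cycle, so Aut(G) ≅ Aut(C_5) = D_5 of order 10.

10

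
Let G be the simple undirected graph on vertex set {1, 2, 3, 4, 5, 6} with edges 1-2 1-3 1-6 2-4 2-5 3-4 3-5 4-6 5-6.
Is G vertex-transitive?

Yes

G is 3-regular and bipartite with parts {2, 3, 6} and {1, 4, 5} (each part is independent and every cross-pair is an edge), so G = K_{3,3}. Each part can be permuted independently (S_3 × S_3) and the two equal-size parts can also be swapped, giving (S_3 × S_3) ⋊ Z_2 of order 2·(3!)² = 72. This group acts transitively on the 6 vertices.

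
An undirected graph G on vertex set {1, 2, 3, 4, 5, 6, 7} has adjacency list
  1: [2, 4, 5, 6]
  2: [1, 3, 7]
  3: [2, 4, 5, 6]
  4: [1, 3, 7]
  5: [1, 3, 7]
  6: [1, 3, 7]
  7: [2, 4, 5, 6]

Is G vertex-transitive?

No

Automorphisms preserve degree, but G has vertices of degree 3 and vertices of degree 4; no automorphism maps one to the other, so G is not vertex-transitive.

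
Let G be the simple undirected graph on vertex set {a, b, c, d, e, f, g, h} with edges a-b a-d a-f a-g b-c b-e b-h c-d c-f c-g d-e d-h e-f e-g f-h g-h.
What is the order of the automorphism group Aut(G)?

G is 4-regular and bipartite with parts {a, c, e, h} and {b, d, f, g} (each part is independent and every cross-pair is an edge), so G = K_{4,4}. Each part can be permuted independently (S_4 × S_4) and the two equal-size parts can also be swapped, giving (S_4 × S_4) ⋊ Z_2 of order 2·(4!)² = 1152.

1152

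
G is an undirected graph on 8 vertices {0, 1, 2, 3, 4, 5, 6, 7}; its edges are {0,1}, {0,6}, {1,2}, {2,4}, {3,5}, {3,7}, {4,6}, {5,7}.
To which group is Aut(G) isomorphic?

D_5 × D_3

G has two connected components, {0, 1, 2, 4, 6} and {3, 5, 7}; each is 2-regular, so G = C_5 ⊔ C_3. No automorphism exchanges components of different sizes, hence Aut(G) is the direct product D_5 × D_3, order 60.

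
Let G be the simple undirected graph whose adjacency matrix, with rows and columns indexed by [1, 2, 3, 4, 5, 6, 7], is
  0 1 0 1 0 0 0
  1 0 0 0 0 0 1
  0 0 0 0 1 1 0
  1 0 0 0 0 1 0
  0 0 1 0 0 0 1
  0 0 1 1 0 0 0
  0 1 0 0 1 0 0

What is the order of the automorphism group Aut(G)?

14

G is 2-regular and connected on 7 vertices, i.e. the cycle C_7. C_7 has 7 rotations and 7 reflections, so Aut(C_7) ≅ D_7 of order 14.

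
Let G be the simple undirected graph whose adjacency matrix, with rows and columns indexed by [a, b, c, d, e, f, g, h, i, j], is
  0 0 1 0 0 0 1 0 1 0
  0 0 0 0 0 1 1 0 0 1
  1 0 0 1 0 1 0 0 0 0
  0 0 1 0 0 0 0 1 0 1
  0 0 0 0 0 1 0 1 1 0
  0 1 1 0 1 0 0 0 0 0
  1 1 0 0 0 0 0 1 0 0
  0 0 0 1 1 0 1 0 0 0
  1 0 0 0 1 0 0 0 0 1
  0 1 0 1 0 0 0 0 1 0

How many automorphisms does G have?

G is 3-regular on 10 vertices with no triangles and no 4-cycles (girth 5): this is the Petersen graph. Viewing the Petersen graph as the Kneser graph K(5,2) — vertices are 2-subsets of {1,…,5}, edges join disjoint pairs — its automorphisms are exactly the permutations of the 5-element set, so Aut ≅ S_5 of order 120.

120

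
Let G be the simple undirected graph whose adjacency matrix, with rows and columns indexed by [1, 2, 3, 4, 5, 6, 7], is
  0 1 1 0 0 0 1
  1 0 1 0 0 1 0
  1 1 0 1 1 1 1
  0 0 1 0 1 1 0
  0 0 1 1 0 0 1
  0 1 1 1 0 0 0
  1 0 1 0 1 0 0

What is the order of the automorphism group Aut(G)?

12

Vertex 3 is the unique vertex of degree 6; the remaining 6 vertices each have degree 3 and induce a cycle, so G is the wheel on 7 vertices with hub 3. Every automorphism fixes the hub and acts on the rim 6-cycle, so Aut(G) ≅ Aut(C_6) = D_6 of order 12.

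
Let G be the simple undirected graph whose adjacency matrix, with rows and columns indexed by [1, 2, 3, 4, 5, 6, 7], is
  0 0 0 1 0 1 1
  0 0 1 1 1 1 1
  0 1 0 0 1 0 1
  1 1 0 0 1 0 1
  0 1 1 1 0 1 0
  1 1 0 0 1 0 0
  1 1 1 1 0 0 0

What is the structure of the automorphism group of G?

The degree sequence is [3, 5, 3, 4, 4, 3, 4]. Checking the degree-preserving permutations of the vertex set shows that none except the identity preserves every edge, so Aut(G) is trivial.

the trivial group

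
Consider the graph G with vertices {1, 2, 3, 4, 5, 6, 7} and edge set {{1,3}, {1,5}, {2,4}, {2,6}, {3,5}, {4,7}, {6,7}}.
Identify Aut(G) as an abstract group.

D_4 × D_3

G has two connected components, {2, 4, 6, 7} and {1, 3, 5}; each is 2-regular, so G = C_4 ⊔ C_3. The components are non-isomorphic (different sizes), so Aut(G) = Aut(C_4) × Aut(C_3) = D_4 × D_3 of order 8·6 = 48.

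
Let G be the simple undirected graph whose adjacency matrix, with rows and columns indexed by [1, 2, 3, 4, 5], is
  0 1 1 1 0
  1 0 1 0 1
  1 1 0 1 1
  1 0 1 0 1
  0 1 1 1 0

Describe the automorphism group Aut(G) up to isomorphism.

Vertex 3 is the unique vertex of degree 4; the remaining 4 vertices each have degree 3 and induce a cycle, so G is the wheel on 5 vertices with hub 3. Every automorphism fixes the hub and acts on the rim 4-cycle, so Aut(G) ≅ Aut(C_4) = D_4 of order 8.

D_4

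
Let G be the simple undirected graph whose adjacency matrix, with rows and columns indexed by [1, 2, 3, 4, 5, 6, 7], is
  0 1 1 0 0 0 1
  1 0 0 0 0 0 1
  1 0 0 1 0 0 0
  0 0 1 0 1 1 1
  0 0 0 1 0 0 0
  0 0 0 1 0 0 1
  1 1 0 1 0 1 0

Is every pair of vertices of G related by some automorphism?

Vertex 1 is the only vertex of degree 3, so every automorphism fixes it; G is not vertex-transitive.

No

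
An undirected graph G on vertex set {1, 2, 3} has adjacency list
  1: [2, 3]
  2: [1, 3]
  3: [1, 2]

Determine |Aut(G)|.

6

Every vertex has degree 2, so G is the complete graph K_3. Any permutation of the 3 vertices preserves K_3, so Aut(K_3) = S_3 of order 3! = 6.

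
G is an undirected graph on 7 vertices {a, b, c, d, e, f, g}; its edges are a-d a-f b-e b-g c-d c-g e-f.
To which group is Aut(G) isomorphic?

the dihedral group of order 14

G is 2-regular and connected on 7 vertices, i.e. the cycle C_7. C_7 has 7 rotations and 7 reflections, so Aut(C_7) ≅ D_7 of order 14.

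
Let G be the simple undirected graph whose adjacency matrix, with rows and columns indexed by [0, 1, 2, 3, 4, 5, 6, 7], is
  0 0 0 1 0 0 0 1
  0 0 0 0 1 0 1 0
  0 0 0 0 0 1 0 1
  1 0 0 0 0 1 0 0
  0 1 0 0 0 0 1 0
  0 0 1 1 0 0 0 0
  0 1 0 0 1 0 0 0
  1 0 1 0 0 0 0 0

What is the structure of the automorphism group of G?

G has two connected components, {0, 2, 3, 5, 7} and {1, 4, 6}; each is 2-regular, so G = C_5 ⊔ C_3. The components are non-isomorphic (different sizes), so Aut(G) = Aut(C_3) × Aut(C_5) = D_3 × D_5 of order 6·10 = 60.

D_3 × D_5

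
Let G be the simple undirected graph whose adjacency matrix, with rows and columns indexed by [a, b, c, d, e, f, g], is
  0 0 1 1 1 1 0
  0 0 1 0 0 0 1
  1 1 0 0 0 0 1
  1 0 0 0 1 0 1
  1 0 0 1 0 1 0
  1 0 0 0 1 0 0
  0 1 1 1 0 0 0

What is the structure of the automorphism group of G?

the trivial group

The degree sequence is [4, 2, 3, 3, 3, 2, 3]. Checking the degree-preserving permutations of the vertex set shows that none except the identity preserves every edge, so Aut(G) is trivial.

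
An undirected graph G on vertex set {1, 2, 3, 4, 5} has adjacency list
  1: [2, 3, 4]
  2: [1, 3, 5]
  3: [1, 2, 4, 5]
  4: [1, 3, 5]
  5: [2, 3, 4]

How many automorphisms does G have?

Vertex 3 is the unique vertex of degree 4; the remaining 4 vertices each have degree 3 and induce a cycle, so G is the wheel on 5 vertices with hub 3. With the hub fixed, the remaining symmetry is that of the rim cycle C_4, giving the dihedral group D_4.

8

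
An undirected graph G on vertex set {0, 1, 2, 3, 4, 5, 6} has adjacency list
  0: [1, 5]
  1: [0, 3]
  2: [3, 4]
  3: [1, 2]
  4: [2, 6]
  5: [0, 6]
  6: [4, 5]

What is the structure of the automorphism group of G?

G is 2-regular and connected on 7 vertices, i.e. the cycle C_7. C_7 has 7 rotations and 7 reflections, so Aut(C_7) ≅ D_7 of order 14.

the dihedral group of order 14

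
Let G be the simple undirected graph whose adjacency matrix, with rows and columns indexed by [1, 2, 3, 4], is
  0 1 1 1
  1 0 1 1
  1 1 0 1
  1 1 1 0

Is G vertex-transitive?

Yes

All 4 vertices are pairwise adjacent: G = K_4. Any permutation of the 4 vertices preserves K_4, so Aut(K_4) = S_4 of order 4! = 24. Under this action every vertex can be carried to every other, so G is vertex-transitive.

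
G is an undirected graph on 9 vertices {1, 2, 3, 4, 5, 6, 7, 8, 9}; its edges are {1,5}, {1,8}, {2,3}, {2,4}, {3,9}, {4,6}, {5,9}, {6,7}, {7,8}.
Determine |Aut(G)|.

G is 2-regular and connected on 9 vertices, i.e. the cycle C_9. The automorphisms of the 9-cycle are exactly the symmetries of a regular 9-gon: the dihedral group D_9, |D_9| = 18.

18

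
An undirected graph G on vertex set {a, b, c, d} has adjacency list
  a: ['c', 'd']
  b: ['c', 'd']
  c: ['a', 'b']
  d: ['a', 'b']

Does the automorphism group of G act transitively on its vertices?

Yes

G is 2-regular and bipartite on 2^2 = 4 vertices with girth 4; it is the hypercube graph Q_2. The symmetry group of the 2-cube is the hyperoctahedral group B_2 = Z_2 ≀ S_2, of order 2^2·2! = 8. Under this action every vertex can be carried to every other, so G is vertex-transitive.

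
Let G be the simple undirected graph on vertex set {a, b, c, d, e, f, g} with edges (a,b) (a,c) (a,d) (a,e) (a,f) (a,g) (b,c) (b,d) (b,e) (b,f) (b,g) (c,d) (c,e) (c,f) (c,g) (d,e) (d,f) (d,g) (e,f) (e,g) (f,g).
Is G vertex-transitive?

Yes

Every vertex has degree 6, so G is the complete graph K_7. Every bijection on the vertex set is an automorphism of K_7; hence Aut(K_7) ≅ S_7, order 5040. This group acts transitively on the 7 vertices.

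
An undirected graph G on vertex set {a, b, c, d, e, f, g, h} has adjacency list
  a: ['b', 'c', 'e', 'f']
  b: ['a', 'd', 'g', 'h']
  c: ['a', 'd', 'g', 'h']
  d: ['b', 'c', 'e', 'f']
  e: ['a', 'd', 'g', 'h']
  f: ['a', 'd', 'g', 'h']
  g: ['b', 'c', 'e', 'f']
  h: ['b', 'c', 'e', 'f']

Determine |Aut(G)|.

G is 4-regular and bipartite with parts {b, c, e, f} and {a, d, g, h} (each part is independent and every cross-pair is an edge), so G = K_{4,4}. Each part can be permuted independently (S_4 × S_4) and the two equal-size parts can also be swapped, giving (S_4 × S_4) ⋊ Z_2 of order 2·(4!)² = 1152.

1152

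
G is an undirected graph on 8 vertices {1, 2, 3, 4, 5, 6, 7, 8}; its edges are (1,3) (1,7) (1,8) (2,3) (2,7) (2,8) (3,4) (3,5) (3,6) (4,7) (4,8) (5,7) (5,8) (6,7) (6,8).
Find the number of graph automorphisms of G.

720

The vertices split by degree into {3, 7, 8} (degree 5) and {1, 2, 4, 5, 6} (degree 3); every edge runs between the two parts, so G is the complete bipartite graph K_{3,5}. Automorphisms preserve the bipartition setwise (since the parts differ in size) and act as S_5 × S_3 within it; |Aut| = 720.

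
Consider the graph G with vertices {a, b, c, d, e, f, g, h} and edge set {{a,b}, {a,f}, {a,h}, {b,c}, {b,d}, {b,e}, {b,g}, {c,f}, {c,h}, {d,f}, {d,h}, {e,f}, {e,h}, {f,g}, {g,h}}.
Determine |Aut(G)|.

The vertices split by degree into {b, f, h} (degree 5) and {a, c, d, e, g} (degree 3); every edge runs between the two parts, so G is the complete bipartite graph K_{3,5}. Automorphisms preserve the bipartition setwise (since the parts differ in size) and act as S_3 × S_5 within it; |Aut| = 720.

720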